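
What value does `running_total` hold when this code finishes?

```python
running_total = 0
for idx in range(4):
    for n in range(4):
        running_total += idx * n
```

Let's trace through this code step by step.

Initialize: running_total = 0
Entering loop: for idx in range(4):

After execution: running_total = 36
36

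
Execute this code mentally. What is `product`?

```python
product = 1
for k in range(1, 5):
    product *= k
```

Let's trace through this code step by step.

Initialize: product = 1
Entering loop: for k in range(1, 5):

After execution: product = 24
24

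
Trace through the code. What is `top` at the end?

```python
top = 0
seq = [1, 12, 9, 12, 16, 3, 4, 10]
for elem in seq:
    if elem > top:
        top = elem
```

Let's trace through this code step by step.

Initialize: top = 0
Initialize: seq = [1, 12, 9, 12, 16, 3, 4, 10]
Entering loop: for elem in seq:

After execution: top = 16
16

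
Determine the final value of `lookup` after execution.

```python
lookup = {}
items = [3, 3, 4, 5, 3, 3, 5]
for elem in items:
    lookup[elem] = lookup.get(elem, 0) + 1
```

Let's trace through this code step by step.

Initialize: lookup = {}
Initialize: items = [3, 3, 4, 5, 3, 3, 5]
Entering loop: for elem in items:

After execution: lookup = {3: 4, 4: 1, 5: 2}
{3: 4, 4: 1, 5: 2}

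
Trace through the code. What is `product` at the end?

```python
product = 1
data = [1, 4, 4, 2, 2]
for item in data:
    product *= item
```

Let's trace through this code step by step.

Initialize: product = 1
Initialize: data = [1, 4, 4, 2, 2]
Entering loop: for item in data:

After execution: product = 64
64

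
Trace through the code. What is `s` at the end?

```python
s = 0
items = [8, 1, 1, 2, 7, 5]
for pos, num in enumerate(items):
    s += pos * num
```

Let's trace through this code step by step.

Initialize: s = 0
Initialize: items = [8, 1, 1, 2, 7, 5]
Entering loop: for pos, num in enumerate(items):

After execution: s = 62
62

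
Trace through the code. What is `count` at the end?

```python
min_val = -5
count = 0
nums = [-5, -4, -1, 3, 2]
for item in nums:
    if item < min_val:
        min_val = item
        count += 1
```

Let's trace through this code step by step.

Initialize: min_val = -5
Initialize: count = 0
Initialize: nums = [-5, -4, -1, 3, 2]
Entering loop: for item in nums:

After execution: count = 0
0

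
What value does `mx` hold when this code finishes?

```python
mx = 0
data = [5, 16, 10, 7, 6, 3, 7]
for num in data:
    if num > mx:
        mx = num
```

Let's trace through this code step by step.

Initialize: mx = 0
Initialize: data = [5, 16, 10, 7, 6, 3, 7]
Entering loop: for num in data:

After execution: mx = 16
16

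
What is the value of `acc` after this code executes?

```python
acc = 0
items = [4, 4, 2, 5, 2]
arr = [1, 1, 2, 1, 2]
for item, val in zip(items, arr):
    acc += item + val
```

Let's trace through this code step by step.

Initialize: acc = 0
Initialize: items = [4, 4, 2, 5, 2]
Initialize: arr = [1, 1, 2, 1, 2]
Entering loop: for item, val in zip(items, arr):

After execution: acc = 24
24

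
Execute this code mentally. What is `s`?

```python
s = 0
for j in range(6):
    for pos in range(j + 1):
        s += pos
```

Let's trace through this code step by step.

Initialize: s = 0
Entering loop: for j in range(6):

After execution: s = 35
35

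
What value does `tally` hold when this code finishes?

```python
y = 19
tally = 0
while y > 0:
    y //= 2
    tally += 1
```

Let's trace through this code step by step.

Initialize: y = 19
Initialize: tally = 0
Entering loop: while y > 0:

After execution: tally = 5
5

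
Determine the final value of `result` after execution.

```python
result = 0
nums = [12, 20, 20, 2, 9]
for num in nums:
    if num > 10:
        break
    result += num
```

Let's trace through this code step by step.

Initialize: result = 0
Initialize: nums = [12, 20, 20, 2, 9]
Entering loop: for num in nums:

After execution: result = 0
0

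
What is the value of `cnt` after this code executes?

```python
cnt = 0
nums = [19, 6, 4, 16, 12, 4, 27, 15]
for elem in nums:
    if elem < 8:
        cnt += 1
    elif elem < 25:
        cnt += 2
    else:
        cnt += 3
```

Let's trace through this code step by step.

Initialize: cnt = 0
Initialize: nums = [19, 6, 4, 16, 12, 4, 27, 15]
Entering loop: for elem in nums:

After execution: cnt = 14
14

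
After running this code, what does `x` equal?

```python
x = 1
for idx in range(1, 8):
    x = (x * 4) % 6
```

Let's trace through this code step by step.

Initialize: x = 1
Entering loop: for idx in range(1, 8):

After execution: x = 4
4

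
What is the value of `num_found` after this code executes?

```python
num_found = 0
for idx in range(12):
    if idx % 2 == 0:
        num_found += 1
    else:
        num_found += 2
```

Let's trace through this code step by step.

Initialize: num_found = 0
Entering loop: for idx in range(12):

After execution: num_found = 18
18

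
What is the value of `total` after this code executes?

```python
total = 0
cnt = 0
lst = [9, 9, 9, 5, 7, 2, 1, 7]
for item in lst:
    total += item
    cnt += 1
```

Let's trace through this code step by step.

Initialize: total = 0
Initialize: cnt = 0
Initialize: lst = [9, 9, 9, 5, 7, 2, 1, 7]
Entering loop: for item in lst:

After execution: total = 49
49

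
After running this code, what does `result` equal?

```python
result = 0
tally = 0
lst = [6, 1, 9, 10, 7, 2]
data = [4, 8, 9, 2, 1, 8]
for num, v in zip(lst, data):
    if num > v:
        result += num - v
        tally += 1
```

Let's trace through this code step by step.

Initialize: result = 0
Initialize: tally = 0
Initialize: lst = [6, 1, 9, 10, 7, 2]
Initialize: data = [4, 8, 9, 2, 1, 8]
Entering loop: for num, v in zip(lst, data):

After execution: result = 16
16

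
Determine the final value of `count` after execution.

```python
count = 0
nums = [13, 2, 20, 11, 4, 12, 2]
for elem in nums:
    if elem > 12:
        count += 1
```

Let's trace through this code step by step.

Initialize: count = 0
Initialize: nums = [13, 2, 20, 11, 4, 12, 2]
Entering loop: for elem in nums:

After execution: count = 2
2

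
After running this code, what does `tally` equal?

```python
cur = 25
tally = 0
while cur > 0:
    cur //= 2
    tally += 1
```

Let's trace through this code step by step.

Initialize: cur = 25
Initialize: tally = 0
Entering loop: while cur > 0:

After execution: tally = 5
5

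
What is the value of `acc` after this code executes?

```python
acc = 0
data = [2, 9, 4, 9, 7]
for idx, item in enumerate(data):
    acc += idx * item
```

Let's trace through this code step by step.

Initialize: acc = 0
Initialize: data = [2, 9, 4, 9, 7]
Entering loop: for idx, item in enumerate(data):

After execution: acc = 72
72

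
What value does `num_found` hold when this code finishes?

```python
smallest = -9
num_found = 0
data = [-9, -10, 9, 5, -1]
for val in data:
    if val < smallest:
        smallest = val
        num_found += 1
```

Let's trace through this code step by step.

Initialize: smallest = -9
Initialize: num_found = 0
Initialize: data = [-9, -10, 9, 5, -1]
Entering loop: for val in data:

After execution: num_found = 1
1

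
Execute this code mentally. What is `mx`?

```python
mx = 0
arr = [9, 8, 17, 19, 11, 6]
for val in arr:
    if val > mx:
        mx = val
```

Let's trace through this code step by step.

Initialize: mx = 0
Initialize: arr = [9, 8, 17, 19, 11, 6]
Entering loop: for val in arr:

After execution: mx = 19
19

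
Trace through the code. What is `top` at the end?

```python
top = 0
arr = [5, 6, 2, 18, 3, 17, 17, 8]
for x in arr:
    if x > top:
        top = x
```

Let's trace through this code step by step.

Initialize: top = 0
Initialize: arr = [5, 6, 2, 18, 3, 17, 17, 8]
Entering loop: for x in arr:

After execution: top = 18
18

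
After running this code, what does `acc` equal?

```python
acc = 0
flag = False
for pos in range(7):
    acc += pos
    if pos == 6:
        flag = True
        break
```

Let's trace through this code step by step.

Initialize: acc = 0
Initialize: flag = False
Entering loop: for pos in range(7):

After execution: acc = 21
21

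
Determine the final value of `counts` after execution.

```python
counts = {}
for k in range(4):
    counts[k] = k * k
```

Let's trace through this code step by step.

Initialize: counts = {}
Entering loop: for k in range(4):

After execution: counts = {0: 0, 1: 1, 2: 4, 3: 9}
{0: 0, 1: 1, 2: 4, 3: 9}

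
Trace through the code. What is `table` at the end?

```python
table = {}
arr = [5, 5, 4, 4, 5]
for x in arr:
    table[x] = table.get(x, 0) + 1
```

Let's trace through this code step by step.

Initialize: table = {}
Initialize: arr = [5, 5, 4, 4, 5]
Entering loop: for x in arr:

After execution: table = {5: 3, 4: 2}
{5: 3, 4: 2}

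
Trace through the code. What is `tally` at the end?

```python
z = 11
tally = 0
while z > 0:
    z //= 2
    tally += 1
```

Let's trace through this code step by step.

Initialize: z = 11
Initialize: tally = 0
Entering loop: while z > 0:

After execution: tally = 4
4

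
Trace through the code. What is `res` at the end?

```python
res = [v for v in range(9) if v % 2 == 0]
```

Let's trace through this code step by step.

Initialize: res = [v for v in range(9) if v % 2 == 0]

After execution: res = [0, 2, 4, 6, 8]
[0, 2, 4, 6, 8]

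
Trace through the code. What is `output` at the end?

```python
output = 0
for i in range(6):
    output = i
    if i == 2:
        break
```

Let's trace through this code step by step.

Initialize: output = 0
Entering loop: for i in range(6):

After execution: output = 2
2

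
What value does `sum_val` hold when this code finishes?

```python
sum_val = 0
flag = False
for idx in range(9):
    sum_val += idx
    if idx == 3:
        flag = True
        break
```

Let's trace through this code step by step.

Initialize: sum_val = 0
Initialize: flag = False
Entering loop: for idx in range(9):

After execution: sum_val = 6
6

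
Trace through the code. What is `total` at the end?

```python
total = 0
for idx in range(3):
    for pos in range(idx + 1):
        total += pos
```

Let's trace through this code step by step.

Initialize: total = 0
Entering loop: for idx in range(3):

After execution: total = 4
4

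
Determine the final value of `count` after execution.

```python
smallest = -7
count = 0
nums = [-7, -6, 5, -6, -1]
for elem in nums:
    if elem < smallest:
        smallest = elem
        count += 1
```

Let's trace through this code step by step.

Initialize: smallest = -7
Initialize: count = 0
Initialize: nums = [-7, -6, 5, -6, -1]
Entering loop: for elem in nums:

After execution: count = 0
0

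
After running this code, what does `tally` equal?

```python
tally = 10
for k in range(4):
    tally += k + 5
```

Let's trace through this code step by step.

Initialize: tally = 10
Entering loop: for k in range(4):

After execution: tally = 36
36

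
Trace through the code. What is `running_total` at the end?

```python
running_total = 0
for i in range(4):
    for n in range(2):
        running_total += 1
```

Let's trace through this code step by step.

Initialize: running_total = 0
Entering loop: for i in range(4):

After execution: running_total = 8
8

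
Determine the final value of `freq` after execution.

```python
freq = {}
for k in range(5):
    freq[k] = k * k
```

Let's trace through this code step by step.

Initialize: freq = {}
Entering loop: for k in range(5):

After execution: freq = {0: 0, 1: 1, 2: 4, 3: 9, 4: 16}
{0: 0, 1: 1, 2: 4, 3: 9, 4: 16}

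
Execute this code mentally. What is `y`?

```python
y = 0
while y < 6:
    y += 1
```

Let's trace through this code step by step.

Initialize: y = 0
Entering loop: while y < 6:

After execution: y = 6
6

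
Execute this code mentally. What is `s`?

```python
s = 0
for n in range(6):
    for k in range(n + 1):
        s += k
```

Let's trace through this code step by step.

Initialize: s = 0
Entering loop: for n in range(6):

After execution: s = 35
35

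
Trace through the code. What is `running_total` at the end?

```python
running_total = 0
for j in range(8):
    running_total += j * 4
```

Let's trace through this code step by step.

Initialize: running_total = 0
Entering loop: for j in range(8):

After execution: running_total = 112
112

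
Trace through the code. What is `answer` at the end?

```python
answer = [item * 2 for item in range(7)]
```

Let's trace through this code step by step.

Initialize: answer = [item * 2 for item in range(7)]

After execution: answer = [0, 2, 4, 6, 8, 10, 12]
[0, 2, 4, 6, 8, 10, 12]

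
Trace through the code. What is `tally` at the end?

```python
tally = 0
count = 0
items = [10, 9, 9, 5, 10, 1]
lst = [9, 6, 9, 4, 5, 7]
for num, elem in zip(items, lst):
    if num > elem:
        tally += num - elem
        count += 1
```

Let's trace through this code step by step.

Initialize: tally = 0
Initialize: count = 0
Initialize: items = [10, 9, 9, 5, 10, 1]
Initialize: lst = [9, 6, 9, 4, 5, 7]
Entering loop: for num, elem in zip(items, lst):

After execution: tally = 10
10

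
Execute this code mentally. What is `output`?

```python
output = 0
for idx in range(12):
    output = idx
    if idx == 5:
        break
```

Let's trace through this code step by step.

Initialize: output = 0
Entering loop: for idx in range(12):

After execution: output = 5
5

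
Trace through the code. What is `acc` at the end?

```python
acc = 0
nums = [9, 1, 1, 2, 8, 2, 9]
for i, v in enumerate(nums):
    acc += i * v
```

Let's trace through this code step by step.

Initialize: acc = 0
Initialize: nums = [9, 1, 1, 2, 8, 2, 9]
Entering loop: for i, v in enumerate(nums):

After execution: acc = 105
105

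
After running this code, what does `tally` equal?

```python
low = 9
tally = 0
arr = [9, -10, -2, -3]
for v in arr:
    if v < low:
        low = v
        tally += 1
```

Let's trace through this code step by step.

Initialize: low = 9
Initialize: tally = 0
Initialize: arr = [9, -10, -2, -3]
Entering loop: for v in arr:

After execution: tally = 1
1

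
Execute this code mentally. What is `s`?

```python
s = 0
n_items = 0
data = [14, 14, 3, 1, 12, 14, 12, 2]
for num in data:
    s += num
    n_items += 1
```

Let's trace through this code step by step.

Initialize: s = 0
Initialize: n_items = 0
Initialize: data = [14, 14, 3, 1, 12, 14, 12, 2]
Entering loop: for num in data:

After execution: s = 72
72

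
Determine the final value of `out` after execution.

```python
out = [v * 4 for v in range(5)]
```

Let's trace through this code step by step.

Initialize: out = [v * 4 for v in range(5)]

After execution: out = [0, 4, 8, 12, 16]
[0, 4, 8, 12, 16]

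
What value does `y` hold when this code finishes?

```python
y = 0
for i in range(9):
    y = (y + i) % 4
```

Let's trace through this code step by step.

Initialize: y = 0
Entering loop: for i in range(9):

After execution: y = 0
0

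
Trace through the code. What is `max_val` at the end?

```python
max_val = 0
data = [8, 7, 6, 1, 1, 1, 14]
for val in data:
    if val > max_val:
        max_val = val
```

Let's trace through this code step by step.

Initialize: max_val = 0
Initialize: data = [8, 7, 6, 1, 1, 1, 14]
Entering loop: for val in data:

After execution: max_val = 14
14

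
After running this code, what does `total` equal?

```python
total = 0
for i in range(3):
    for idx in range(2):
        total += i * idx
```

Let's trace through this code step by step.

Initialize: total = 0
Entering loop: for i in range(3):

After execution: total = 3
3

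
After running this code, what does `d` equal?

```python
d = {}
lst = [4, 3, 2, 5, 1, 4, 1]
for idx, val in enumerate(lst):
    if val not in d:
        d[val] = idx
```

Let's trace through this code step by step.

Initialize: d = {}
Initialize: lst = [4, 3, 2, 5, 1, 4, 1]
Entering loop: for idx, val in enumerate(lst):

After execution: d = {4: 0, 3: 1, 2: 2, 5: 3, 1: 4}
{4: 0, 3: 1, 2: 2, 5: 3, 1: 4}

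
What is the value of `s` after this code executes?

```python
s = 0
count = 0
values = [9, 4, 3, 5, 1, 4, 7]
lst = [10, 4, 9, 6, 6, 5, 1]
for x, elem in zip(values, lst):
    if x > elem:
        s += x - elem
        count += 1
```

Let's trace through this code step by step.

Initialize: s = 0
Initialize: count = 0
Initialize: values = [9, 4, 3, 5, 1, 4, 7]
Initialize: lst = [10, 4, 9, 6, 6, 5, 1]
Entering loop: for x, elem in zip(values, lst):

After execution: s = 6
6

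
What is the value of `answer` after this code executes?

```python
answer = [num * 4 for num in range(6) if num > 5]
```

Let's trace through this code step by step.

Initialize: answer = [num * 4 for num in range(6) if num > 5]

After execution: answer = []
[]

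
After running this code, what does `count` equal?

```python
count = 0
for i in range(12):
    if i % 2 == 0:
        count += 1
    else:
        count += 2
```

Let's trace through this code step by step.

Initialize: count = 0
Entering loop: for i in range(12):

After execution: count = 18
18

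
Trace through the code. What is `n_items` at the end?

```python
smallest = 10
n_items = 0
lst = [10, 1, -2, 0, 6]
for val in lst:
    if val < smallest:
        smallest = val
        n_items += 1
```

Let's trace through this code step by step.

Initialize: smallest = 10
Initialize: n_items = 0
Initialize: lst = [10, 1, -2, 0, 6]
Entering loop: for val in lst:

After execution: n_items = 2
2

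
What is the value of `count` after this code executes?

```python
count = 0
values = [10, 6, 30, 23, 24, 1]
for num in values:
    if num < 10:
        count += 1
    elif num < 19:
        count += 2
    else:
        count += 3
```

Let's trace through this code step by step.

Initialize: count = 0
Initialize: values = [10, 6, 30, 23, 24, 1]
Entering loop: for num in values:

After execution: count = 13
13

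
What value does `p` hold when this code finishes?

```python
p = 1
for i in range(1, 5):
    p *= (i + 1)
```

Let's trace through this code step by step.

Initialize: p = 1
Entering loop: for i in range(1, 5):

After execution: p = 120
120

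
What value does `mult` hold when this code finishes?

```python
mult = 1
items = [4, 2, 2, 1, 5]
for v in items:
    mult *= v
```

Let's trace through this code step by step.

Initialize: mult = 1
Initialize: items = [4, 2, 2, 1, 5]
Entering loop: for v in items:

After execution: mult = 80
80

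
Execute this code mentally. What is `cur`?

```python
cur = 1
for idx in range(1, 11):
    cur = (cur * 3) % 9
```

Let's trace through this code step by step.

Initialize: cur = 1
Entering loop: for idx in range(1, 11):

After execution: cur = 0
0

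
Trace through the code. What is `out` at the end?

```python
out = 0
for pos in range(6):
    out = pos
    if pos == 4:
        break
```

Let's trace through this code step by step.

Initialize: out = 0
Entering loop: for pos in range(6):

After execution: out = 4
4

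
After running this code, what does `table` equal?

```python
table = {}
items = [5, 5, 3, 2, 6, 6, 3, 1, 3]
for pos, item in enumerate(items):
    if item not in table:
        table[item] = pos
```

Let's trace through this code step by step.

Initialize: table = {}
Initialize: items = [5, 5, 3, 2, 6, 6, 3, 1, 3]
Entering loop: for pos, item in enumerate(items):

After execution: table = {5: 0, 3: 2, 2: 3, 6: 4, 1: 7}
{5: 0, 3: 2, 2: 3, 6: 4, 1: 7}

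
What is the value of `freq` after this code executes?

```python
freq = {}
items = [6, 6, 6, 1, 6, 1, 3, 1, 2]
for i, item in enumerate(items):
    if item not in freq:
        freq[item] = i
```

Let's trace through this code step by step.

Initialize: freq = {}
Initialize: items = [6, 6, 6, 1, 6, 1, 3, 1, 2]
Entering loop: for i, item in enumerate(items):

After execution: freq = {6: 0, 1: 3, 3: 6, 2: 8}
{6: 0, 1: 3, 3: 6, 2: 8}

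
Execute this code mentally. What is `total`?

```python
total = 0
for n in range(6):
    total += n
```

Let's trace through this code step by step.

Initialize: total = 0
Entering loop: for n in range(6):

After execution: total = 15
15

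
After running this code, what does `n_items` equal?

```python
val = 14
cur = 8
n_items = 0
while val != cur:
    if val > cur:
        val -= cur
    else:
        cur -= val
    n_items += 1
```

Let's trace through this code step by step.

Initialize: val = 14
Initialize: cur = 8
Initialize: n_items = 0
Entering loop: while val != cur:

After execution: n_items = 4
4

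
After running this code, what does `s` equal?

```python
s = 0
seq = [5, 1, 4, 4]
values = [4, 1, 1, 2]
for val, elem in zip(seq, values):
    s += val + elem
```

Let's trace through this code step by step.

Initialize: s = 0
Initialize: seq = [5, 1, 4, 4]
Initialize: values = [4, 1, 1, 2]
Entering loop: for val, elem in zip(seq, values):

After execution: s = 22
22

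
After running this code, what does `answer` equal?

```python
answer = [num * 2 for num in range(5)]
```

Let's trace through this code step by step.

Initialize: answer = [num * 2 for num in range(5)]

After execution: answer = [0, 2, 4, 6, 8]
[0, 2, 4, 6, 8]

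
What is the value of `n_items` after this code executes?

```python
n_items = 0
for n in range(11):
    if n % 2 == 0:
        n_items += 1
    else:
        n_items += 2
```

Let's trace through this code step by step.

Initialize: n_items = 0
Entering loop: for n in range(11):

After execution: n_items = 16
16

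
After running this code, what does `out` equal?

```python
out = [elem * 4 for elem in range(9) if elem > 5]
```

Let's trace through this code step by step.

Initialize: out = [elem * 4 for elem in range(9) if elem > 5]

After execution: out = [24, 28, 32]
[24, 28, 32]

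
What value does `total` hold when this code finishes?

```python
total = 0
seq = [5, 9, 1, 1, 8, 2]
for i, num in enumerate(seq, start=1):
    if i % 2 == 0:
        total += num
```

Let's trace through this code step by step.

Initialize: total = 0
Initialize: seq = [5, 9, 1, 1, 8, 2]
Entering loop: for i, num in enumerate(seq, start=1):

After execution: total = 12
12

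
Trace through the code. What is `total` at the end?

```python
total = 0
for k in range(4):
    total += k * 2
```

Let's trace through this code step by step.

Initialize: total = 0
Entering loop: for k in range(4):

After execution: total = 12
12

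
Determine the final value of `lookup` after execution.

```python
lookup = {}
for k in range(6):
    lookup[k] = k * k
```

Let's trace through this code step by step.

Initialize: lookup = {}
Entering loop: for k in range(6):

After execution: lookup = {0: 0, 1: 1, 2: 4, 3: 9, 4: 16, 5: 25}
{0: 0, 1: 1, 2: 4, 3: 9, 4: 16, 5: 25}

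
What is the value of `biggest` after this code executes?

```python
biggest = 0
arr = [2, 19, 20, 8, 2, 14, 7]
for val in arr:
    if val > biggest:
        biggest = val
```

Let's trace through this code step by step.

Initialize: biggest = 0
Initialize: arr = [2, 19, 20, 8, 2, 14, 7]
Entering loop: for val in arr:

After execution: biggest = 20
20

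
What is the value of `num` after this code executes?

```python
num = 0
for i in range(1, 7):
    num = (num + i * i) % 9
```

Let's trace through this code step by step.

Initialize: num = 0
Entering loop: for i in range(1, 7):

After execution: num = 1
1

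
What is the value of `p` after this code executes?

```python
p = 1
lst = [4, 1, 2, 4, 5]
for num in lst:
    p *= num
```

Let's trace through this code step by step.

Initialize: p = 1
Initialize: lst = [4, 1, 2, 4, 5]
Entering loop: for num in lst:

After execution: p = 160
160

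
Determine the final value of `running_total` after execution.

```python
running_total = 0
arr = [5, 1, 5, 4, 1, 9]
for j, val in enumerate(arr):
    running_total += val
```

Let's trace through this code step by step.

Initialize: running_total = 0
Initialize: arr = [5, 1, 5, 4, 1, 9]
Entering loop: for j, val in enumerate(arr):

After execution: running_total = 25
25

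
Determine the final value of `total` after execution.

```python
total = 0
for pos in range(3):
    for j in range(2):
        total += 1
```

Let's trace through this code step by step.

Initialize: total = 0
Entering loop: for pos in range(3):

After execution: total = 6
6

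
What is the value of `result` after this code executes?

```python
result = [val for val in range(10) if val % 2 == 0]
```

Let's trace through this code step by step.

Initialize: result = [val for val in range(10) if val % 2 == 0]

After execution: result = [0, 2, 4, 6, 8]
[0, 2, 4, 6, 8]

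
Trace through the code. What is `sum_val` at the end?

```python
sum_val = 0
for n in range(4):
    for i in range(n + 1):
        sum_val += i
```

Let's trace through this code step by step.

Initialize: sum_val = 0
Entering loop: for n in range(4):

After execution: sum_val = 10
10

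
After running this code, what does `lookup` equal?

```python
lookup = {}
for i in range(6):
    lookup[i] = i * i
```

Let's trace through this code step by step.

Initialize: lookup = {}
Entering loop: for i in range(6):

After execution: lookup = {0: 0, 1: 1, 2: 4, 3: 9, 4: 16, 5: 25}
{0: 0, 1: 1, 2: 4, 3: 9, 4: 16, 5: 25}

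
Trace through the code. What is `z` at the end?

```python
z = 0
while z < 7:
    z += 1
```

Let's trace through this code step by step.

Initialize: z = 0
Entering loop: while z < 7:

After execution: z = 7
7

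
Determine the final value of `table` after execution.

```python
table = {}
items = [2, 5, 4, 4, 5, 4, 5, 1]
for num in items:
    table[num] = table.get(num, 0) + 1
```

Let's trace through this code step by step.

Initialize: table = {}
Initialize: items = [2, 5, 4, 4, 5, 4, 5, 1]
Entering loop: for num in items:

After execution: table = {2: 1, 5: 3, 4: 3, 1: 1}
{2: 1, 5: 3, 4: 3, 1: 1}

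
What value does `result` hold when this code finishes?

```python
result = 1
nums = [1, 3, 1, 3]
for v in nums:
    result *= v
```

Let's trace through this code step by step.

Initialize: result = 1
Initialize: nums = [1, 3, 1, 3]
Entering loop: for v in nums:

After execution: result = 9
9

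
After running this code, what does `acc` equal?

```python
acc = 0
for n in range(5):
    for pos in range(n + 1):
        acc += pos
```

Let's trace through this code step by step.

Initialize: acc = 0
Entering loop: for n in range(5):

After execution: acc = 20
20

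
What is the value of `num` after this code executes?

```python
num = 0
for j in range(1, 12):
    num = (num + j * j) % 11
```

Let's trace through this code step by step.

Initialize: num = 0
Entering loop: for j in range(1, 12):

After execution: num = 0
0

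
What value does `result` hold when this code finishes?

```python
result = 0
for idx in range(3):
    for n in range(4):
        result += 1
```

Let's trace through this code step by step.

Initialize: result = 0
Entering loop: for idx in range(3):

After execution: result = 12
12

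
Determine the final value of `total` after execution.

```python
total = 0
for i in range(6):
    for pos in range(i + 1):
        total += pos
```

Let's trace through this code step by step.

Initialize: total = 0
Entering loop: for i in range(6):

After execution: total = 35
35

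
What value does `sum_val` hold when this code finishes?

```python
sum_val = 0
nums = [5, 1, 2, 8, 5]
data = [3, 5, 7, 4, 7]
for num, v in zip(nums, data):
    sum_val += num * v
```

Let's trace through this code step by step.

Initialize: sum_val = 0
Initialize: nums = [5, 1, 2, 8, 5]
Initialize: data = [3, 5, 7, 4, 7]
Entering loop: for num, v in zip(nums, data):

After execution: sum_val = 101
101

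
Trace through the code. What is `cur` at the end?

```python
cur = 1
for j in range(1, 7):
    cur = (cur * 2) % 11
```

Let's trace through this code step by step.

Initialize: cur = 1
Entering loop: for j in range(1, 7):

After execution: cur = 9
9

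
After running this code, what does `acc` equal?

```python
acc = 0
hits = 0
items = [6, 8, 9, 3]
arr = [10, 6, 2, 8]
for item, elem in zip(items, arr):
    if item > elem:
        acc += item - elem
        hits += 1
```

Let's trace through this code step by step.

Initialize: acc = 0
Initialize: hits = 0
Initialize: items = [6, 8, 9, 3]
Initialize: arr = [10, 6, 2, 8]
Entering loop: for item, elem in zip(items, arr):

After execution: acc = 9
9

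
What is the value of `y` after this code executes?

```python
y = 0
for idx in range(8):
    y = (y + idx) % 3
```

Let's trace through this code step by step.

Initialize: y = 0
Entering loop: for idx in range(8):

After execution: y = 1
1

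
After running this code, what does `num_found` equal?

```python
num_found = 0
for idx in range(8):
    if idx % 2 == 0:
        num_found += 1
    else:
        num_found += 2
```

Let's trace through this code step by step.

Initialize: num_found = 0
Entering loop: for idx in range(8):

After execution: num_found = 12
12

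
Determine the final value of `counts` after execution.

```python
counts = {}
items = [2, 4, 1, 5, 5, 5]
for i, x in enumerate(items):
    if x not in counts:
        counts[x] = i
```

Let's trace through this code step by step.

Initialize: counts = {}
Initialize: items = [2, 4, 1, 5, 5, 5]
Entering loop: for i, x in enumerate(items):

After execution: counts = {2: 0, 4: 1, 1: 2, 5: 3}
{2: 0, 4: 1, 1: 2, 5: 3}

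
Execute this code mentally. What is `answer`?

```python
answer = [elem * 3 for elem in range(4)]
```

Let's trace through this code step by step.

Initialize: answer = [elem * 3 for elem in range(4)]

After execution: answer = [0, 3, 6, 9]
[0, 3, 6, 9]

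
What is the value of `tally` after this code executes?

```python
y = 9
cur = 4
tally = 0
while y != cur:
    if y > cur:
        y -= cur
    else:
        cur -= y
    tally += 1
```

Let's trace through this code step by step.

Initialize: y = 9
Initialize: cur = 4
Initialize: tally = 0
Entering loop: while y != cur:

After execution: tally = 5
5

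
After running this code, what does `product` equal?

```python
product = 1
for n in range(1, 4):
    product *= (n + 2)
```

Let's trace through this code step by step.

Initialize: product = 1
Entering loop: for n in range(1, 4):

After execution: product = 60
60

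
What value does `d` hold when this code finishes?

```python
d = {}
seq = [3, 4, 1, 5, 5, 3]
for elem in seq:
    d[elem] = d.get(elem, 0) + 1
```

Let's trace through this code step by step.

Initialize: d = {}
Initialize: seq = [3, 4, 1, 5, 5, 3]
Entering loop: for elem in seq:

After execution: d = {3: 2, 4: 1, 1: 1, 5: 2}
{3: 2, 4: 1, 1: 1, 5: 2}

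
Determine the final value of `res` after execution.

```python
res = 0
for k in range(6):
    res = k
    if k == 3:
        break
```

Let's trace through this code step by step.

Initialize: res = 0
Entering loop: for k in range(6):

After execution: res = 3
3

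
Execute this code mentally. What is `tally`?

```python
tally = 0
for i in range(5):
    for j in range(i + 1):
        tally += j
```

Let's trace through this code step by step.

Initialize: tally = 0
Entering loop: for i in range(5):

After execution: tally = 20
20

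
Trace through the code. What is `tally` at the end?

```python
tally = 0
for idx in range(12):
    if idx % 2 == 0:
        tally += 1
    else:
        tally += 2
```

Let's trace through this code step by step.

Initialize: tally = 0
Entering loop: for idx in range(12):

After execution: tally = 18
18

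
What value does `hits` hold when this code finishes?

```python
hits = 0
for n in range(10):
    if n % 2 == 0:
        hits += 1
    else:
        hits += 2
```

Let's trace through this code step by step.

Initialize: hits = 0
Entering loop: for n in range(10):

After execution: hits = 15
15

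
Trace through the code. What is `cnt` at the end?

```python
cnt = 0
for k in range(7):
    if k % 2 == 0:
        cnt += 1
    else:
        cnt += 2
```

Let's trace through this code step by step.

Initialize: cnt = 0
Entering loop: for k in range(7):

After execution: cnt = 10
10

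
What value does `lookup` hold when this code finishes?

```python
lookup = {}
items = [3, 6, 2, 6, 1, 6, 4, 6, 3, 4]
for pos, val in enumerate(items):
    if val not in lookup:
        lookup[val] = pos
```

Let's trace through this code step by step.

Initialize: lookup = {}
Initialize: items = [3, 6, 2, 6, 1, 6, 4, 6, 3, 4]
Entering loop: for pos, val in enumerate(items):

After execution: lookup = {3: 0, 6: 1, 2: 2, 1: 4, 4: 6}
{3: 0, 6: 1, 2: 2, 1: 4, 4: 6}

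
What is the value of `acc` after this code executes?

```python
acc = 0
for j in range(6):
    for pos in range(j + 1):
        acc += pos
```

Let's trace through this code step by step.

Initialize: acc = 0
Entering loop: for j in range(6):

After execution: acc = 35
35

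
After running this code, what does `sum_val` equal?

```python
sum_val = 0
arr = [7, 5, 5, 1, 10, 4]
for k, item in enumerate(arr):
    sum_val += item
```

Let's trace through this code step by step.

Initialize: sum_val = 0
Initialize: arr = [7, 5, 5, 1, 10, 4]
Entering loop: for k, item in enumerate(arr):

After execution: sum_val = 32
32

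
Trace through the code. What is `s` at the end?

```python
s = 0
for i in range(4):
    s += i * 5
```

Let's trace through this code step by step.

Initialize: s = 0
Entering loop: for i in range(4):

After execution: s = 30
30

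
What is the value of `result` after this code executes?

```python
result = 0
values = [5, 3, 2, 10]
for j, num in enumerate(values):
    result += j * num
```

Let's trace through this code step by step.

Initialize: result = 0
Initialize: values = [5, 3, 2, 10]
Entering loop: for j, num in enumerate(values):

After execution: result = 37
37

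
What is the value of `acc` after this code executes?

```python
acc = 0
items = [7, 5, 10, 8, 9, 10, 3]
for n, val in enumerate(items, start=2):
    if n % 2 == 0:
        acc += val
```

Let's trace through this code step by step.

Initialize: acc = 0
Initialize: items = [7, 5, 10, 8, 9, 10, 3]
Entering loop: for n, val in enumerate(items, start=2):

After execution: acc = 29
29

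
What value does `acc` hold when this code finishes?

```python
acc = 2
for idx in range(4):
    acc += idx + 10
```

Let's trace through this code step by step.

Initialize: acc = 2
Entering loop: for idx in range(4):

After execution: acc = 48
48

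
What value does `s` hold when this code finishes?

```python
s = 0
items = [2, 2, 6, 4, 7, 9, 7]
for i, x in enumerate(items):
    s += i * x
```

Let's trace through this code step by step.

Initialize: s = 0
Initialize: items = [2, 2, 6, 4, 7, 9, 7]
Entering loop: for i, x in enumerate(items):

After execution: s = 141
141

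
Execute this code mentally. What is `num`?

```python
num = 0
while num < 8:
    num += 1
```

Let's trace through this code step by step.

Initialize: num = 0
Entering loop: while num < 8:

After execution: num = 8
8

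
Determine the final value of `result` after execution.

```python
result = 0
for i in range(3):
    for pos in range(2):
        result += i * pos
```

Let's trace through this code step by step.

Initialize: result = 0
Entering loop: for i in range(3):

After execution: result = 3
3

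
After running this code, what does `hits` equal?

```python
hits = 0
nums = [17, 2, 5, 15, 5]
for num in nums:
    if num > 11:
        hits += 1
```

Let's trace through this code step by step.

Initialize: hits = 0
Initialize: nums = [17, 2, 5, 15, 5]
Entering loop: for num in nums:

After execution: hits = 2
2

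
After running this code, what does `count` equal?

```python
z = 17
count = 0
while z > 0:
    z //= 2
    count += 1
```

Let's trace through this code step by step.

Initialize: z = 17
Initialize: count = 0
Entering loop: while z > 0:

After execution: count = 5
5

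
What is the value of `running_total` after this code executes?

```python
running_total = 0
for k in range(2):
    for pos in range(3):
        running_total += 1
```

Let's trace through this code step by step.

Initialize: running_total = 0
Entering loop: for k in range(2):

After execution: running_total = 6
6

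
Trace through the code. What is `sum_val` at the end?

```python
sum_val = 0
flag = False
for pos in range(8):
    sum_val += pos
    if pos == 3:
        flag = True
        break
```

Let's trace through this code step by step.

Initialize: sum_val = 0
Initialize: flag = False
Entering loop: for pos in range(8):

After execution: sum_val = 6
6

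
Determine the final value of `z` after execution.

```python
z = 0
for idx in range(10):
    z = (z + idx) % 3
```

Let's trace through this code step by step.

Initialize: z = 0
Entering loop: for idx in range(10):

After execution: z = 0
0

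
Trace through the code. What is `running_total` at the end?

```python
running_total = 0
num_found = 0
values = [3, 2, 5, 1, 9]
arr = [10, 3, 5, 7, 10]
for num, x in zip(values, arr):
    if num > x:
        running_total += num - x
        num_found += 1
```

Let's trace through this code step by step.

Initialize: running_total = 0
Initialize: num_found = 0
Initialize: values = [3, 2, 5, 1, 9]
Initialize: arr = [10, 3, 5, 7, 10]
Entering loop: for num, x in zip(values, arr):

After execution: running_total = 0
0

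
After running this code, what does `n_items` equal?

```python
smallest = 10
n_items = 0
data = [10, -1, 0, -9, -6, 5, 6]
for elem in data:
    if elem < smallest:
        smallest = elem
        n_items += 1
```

Let's trace through this code step by step.

Initialize: smallest = 10
Initialize: n_items = 0
Initialize: data = [10, -1, 0, -9, -6, 5, 6]
Entering loop: for elem in data:

After execution: n_items = 2
2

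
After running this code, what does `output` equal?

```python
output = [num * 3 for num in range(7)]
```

Let's trace through this code step by step.

Initialize: output = [num * 3 for num in range(7)]

After execution: output = [0, 3, 6, 9, 12, 15, 18]
[0, 3, 6, 9, 12, 15, 18]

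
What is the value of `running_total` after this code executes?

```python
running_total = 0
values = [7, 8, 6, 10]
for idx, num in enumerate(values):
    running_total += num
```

Let's trace through this code step by step.

Initialize: running_total = 0
Initialize: values = [7, 8, 6, 10]
Entering loop: for idx, num in enumerate(values):

After execution: running_total = 31
31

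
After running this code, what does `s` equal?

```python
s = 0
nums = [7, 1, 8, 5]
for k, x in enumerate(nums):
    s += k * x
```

Let's trace through this code step by step.

Initialize: s = 0
Initialize: nums = [7, 1, 8, 5]
Entering loop: for k, x in enumerate(nums):

After execution: s = 32
32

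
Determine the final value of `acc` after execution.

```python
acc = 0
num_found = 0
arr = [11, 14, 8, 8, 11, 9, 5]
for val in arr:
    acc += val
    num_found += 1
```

Let's trace through this code step by step.

Initialize: acc = 0
Initialize: num_found = 0
Initialize: arr = [11, 14, 8, 8, 11, 9, 5]
Entering loop: for val in arr:

After execution: acc = 66
66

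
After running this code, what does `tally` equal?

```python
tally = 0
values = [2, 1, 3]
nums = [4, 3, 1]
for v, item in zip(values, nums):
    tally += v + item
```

Let's trace through this code step by step.

Initialize: tally = 0
Initialize: values = [2, 1, 3]
Initialize: nums = [4, 3, 1]
Entering loop: for v, item in zip(values, nums):

After execution: tally = 14
14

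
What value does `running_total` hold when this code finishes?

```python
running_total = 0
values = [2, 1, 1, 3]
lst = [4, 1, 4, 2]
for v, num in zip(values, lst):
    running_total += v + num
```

Let's trace through this code step by step.

Initialize: running_total = 0
Initialize: values = [2, 1, 1, 3]
Initialize: lst = [4, 1, 4, 2]
Entering loop: for v, num in zip(values, lst):

After execution: running_total = 18
18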